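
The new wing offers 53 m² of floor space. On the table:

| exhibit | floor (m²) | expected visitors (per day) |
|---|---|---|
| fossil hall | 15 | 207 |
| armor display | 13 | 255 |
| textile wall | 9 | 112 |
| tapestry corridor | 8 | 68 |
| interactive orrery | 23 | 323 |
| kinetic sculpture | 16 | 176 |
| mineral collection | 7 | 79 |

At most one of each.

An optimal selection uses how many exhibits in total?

Optimal total is 785.
fossil hall + armor display + interactive orrery hits 785 at 51 m².
Any selection reaching 785 contains exactly 3 exhibits.

3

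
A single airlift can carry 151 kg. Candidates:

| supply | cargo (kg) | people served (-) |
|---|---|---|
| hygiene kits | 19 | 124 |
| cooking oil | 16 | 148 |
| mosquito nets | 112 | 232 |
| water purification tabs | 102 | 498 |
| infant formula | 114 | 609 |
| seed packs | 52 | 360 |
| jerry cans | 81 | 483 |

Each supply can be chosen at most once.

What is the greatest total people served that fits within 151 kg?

991

Ranking by ratio (people served/kg): cooking oil 9.25, seed packs 6.92, hygiene kits 6.53.
Filling by ratio: hygiene kits + cooking oil + seed packs for 632, with 64 kg left unused.
Replace hygiene kits with jerry cans: the trade gains 359 net, giving 991 at 149 kg.
Runner-up hygiene kits + cooking oil + infant formula tops out at 881.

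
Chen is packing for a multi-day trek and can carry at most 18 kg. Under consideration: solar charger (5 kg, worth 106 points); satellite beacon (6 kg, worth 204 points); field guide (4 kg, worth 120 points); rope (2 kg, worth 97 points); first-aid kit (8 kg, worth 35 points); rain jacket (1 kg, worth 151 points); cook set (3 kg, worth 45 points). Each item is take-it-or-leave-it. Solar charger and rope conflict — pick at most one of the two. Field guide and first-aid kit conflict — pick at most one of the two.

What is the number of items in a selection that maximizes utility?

5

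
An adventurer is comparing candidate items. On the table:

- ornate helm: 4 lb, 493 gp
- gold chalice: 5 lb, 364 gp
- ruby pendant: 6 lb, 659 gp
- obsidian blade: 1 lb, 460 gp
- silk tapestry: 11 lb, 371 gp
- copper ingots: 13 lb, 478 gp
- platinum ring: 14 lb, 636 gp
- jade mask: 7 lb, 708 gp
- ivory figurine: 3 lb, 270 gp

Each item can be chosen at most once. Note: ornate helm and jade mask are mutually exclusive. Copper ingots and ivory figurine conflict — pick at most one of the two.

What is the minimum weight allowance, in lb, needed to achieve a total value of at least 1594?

Minimise lb subject to total value ≥ 1594.
Taking ornate helm + ruby pendant + obsidian blade gives 1612 (≥ 1594) for 11 lb.
No combination under 11 lb hits 1594.

11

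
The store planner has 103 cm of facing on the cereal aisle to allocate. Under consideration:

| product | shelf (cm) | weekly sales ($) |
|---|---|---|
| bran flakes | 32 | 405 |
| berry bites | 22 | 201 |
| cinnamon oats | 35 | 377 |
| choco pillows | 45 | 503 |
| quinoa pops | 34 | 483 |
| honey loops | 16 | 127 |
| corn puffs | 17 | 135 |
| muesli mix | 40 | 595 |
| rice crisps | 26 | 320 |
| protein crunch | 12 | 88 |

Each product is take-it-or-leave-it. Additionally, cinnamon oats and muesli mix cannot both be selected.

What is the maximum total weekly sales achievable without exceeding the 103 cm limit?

Quinoa pops + muesli mix + rice crisps uses 100 of the 103 cm and totals 1398.

1398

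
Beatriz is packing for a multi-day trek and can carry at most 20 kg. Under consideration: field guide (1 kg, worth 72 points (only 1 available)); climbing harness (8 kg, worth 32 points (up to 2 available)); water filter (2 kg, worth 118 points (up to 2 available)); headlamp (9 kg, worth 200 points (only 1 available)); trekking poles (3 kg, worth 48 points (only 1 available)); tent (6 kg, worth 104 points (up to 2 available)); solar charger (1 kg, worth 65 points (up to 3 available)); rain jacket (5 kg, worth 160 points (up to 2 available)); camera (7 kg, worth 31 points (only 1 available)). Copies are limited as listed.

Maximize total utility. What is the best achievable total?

823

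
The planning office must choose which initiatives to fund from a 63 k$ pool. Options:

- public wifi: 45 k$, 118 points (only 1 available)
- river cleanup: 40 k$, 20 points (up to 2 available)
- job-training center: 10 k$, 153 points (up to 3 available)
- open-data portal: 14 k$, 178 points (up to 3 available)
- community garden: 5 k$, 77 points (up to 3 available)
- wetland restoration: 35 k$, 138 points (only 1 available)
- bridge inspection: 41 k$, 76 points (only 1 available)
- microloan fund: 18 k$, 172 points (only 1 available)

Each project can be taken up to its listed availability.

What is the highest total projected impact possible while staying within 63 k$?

893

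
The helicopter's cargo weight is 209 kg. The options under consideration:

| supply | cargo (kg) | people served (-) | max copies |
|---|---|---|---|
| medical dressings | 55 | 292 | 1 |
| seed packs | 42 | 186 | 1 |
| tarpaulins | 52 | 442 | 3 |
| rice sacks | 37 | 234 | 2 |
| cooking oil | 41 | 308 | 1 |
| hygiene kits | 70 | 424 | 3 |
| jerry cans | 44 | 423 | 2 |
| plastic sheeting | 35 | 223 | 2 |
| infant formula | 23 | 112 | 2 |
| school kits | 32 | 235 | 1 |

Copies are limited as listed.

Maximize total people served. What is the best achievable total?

Density check — jerry cans 9.61, tarpaulins 8.50, cooking oil 7.51 are the best per kg.
Taking the top-ratio supplies first gives 2×tarpaulins + 2×jerry cans for 1730 (192 kg).
Dropping tarpaulins frees 52 kg; slotting in rice sacks + school kits (69 kg) lifts the total to 1757 at 209 kg.
Nothing else within 209 kg beats 1757.

1757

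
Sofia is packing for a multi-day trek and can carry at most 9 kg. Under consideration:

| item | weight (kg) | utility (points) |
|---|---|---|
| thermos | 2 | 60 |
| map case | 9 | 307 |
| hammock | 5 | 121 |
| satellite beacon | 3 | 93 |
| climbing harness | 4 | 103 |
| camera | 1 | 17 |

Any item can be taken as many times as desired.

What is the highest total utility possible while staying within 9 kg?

307

Best packing: map case — 9 kg, 307 total.
Every other selection either busts 9 kg or fails to beat 307.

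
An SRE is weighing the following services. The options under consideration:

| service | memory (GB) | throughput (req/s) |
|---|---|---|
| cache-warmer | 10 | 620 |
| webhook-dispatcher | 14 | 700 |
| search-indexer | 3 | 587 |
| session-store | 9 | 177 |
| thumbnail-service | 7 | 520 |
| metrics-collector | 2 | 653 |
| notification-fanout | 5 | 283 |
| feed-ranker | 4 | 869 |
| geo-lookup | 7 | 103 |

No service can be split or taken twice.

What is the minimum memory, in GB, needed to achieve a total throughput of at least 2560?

Need the lightest bundle worth ≥ 2560.
search-indexer + thumbnail-service + metrics-collector + feed-ranker reaches 2629 using 16 GB.
Any bundle with less than 16 GB falls short of 2560.

16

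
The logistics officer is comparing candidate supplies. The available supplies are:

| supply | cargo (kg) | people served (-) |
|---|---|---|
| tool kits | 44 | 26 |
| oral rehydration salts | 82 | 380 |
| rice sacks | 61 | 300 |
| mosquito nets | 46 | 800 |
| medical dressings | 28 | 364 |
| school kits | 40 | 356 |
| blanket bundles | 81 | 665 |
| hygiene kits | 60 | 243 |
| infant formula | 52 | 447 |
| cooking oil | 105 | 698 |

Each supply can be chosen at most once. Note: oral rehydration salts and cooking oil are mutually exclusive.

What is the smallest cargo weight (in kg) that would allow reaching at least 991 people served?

Look for the lowest-cargo combination reaching 991.
mosquito nets + medical dressings reaches 1164 using 74 kg.
Any bundle with less than 74 kg falls short of 991.

74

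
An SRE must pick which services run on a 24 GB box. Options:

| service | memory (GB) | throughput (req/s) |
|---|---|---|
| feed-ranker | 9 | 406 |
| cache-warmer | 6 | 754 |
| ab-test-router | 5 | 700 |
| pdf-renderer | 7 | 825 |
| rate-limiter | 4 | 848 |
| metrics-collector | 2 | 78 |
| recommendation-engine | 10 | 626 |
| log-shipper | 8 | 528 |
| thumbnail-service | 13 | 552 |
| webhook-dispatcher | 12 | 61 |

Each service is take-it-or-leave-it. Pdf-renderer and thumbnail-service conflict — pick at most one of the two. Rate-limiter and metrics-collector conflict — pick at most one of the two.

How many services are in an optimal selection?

4

The maximum throughput within 24 GB is 3127.
cache-warmer + ab-test-router + pdf-renderer + rate-limiter hits 3127 at 22 GB.
All optima have 4 services.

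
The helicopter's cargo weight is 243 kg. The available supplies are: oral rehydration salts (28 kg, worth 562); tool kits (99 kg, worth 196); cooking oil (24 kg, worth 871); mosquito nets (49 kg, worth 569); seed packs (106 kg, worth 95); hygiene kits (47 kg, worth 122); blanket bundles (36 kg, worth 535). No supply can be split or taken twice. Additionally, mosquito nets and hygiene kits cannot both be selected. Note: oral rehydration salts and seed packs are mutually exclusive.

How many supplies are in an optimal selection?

5

Optimal total is 2733.
oral rehydration salts + tool kits + cooking oil + mosquito nets + blanket bundles hits 2733 at 236 kg.
Every optimal selection uses 5 supplies.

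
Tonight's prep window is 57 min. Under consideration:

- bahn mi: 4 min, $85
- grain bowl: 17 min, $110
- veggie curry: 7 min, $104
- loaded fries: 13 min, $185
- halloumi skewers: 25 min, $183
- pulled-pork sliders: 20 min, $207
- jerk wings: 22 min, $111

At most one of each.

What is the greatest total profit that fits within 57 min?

Greedy by ratio would take bahn mi + veggie curry + loaded fries + pulled-pork sliders: 44 min used, total 581.
Replace bahn mi with grain bowl: the trade gains 25 net, giving 606 at 57 min.
The closest alternative, bahn mi + grain bowl + loaded fries + pulled-pork sliders, reaches only 587.

606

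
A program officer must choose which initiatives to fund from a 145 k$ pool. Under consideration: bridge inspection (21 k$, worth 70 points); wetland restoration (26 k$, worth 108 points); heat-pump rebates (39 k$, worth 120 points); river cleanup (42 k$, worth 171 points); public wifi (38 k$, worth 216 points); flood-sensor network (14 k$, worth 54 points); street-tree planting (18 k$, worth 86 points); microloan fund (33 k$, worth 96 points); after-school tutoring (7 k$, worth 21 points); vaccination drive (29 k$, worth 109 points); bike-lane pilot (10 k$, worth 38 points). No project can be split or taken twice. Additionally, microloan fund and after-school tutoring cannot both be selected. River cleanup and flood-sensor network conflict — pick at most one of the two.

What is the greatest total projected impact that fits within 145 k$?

651

By projected impact per k$: public wifi 5.68, street-tree planting 4.78, wetland restoration 4.15, river cleanup 4.07 lead.
Taking bridge inspection + wetland restoration + river cleanup + public wifi + street-tree planting: 145 k$ used, 651 in projected impact.
Every other selection either busts 145 k$ or breaks a pairing rule or fails to beat 651.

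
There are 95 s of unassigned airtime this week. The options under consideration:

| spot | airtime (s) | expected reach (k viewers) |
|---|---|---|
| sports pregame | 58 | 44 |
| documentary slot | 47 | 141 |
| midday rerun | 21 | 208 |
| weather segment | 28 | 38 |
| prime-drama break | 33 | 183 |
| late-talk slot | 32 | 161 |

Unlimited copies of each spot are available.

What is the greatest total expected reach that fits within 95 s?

832

Taking 4×midday rerun: 84 s used, 832 in expected reach.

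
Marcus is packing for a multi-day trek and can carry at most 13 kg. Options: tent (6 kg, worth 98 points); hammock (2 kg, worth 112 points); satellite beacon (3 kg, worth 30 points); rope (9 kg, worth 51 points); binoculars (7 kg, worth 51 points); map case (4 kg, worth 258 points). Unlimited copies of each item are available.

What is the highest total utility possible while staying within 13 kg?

Density check — map case 64.50, hammock 56.00, tent 16.33 are the best per kg.
Taking 3×map case: 12 kg used, 774 in utility.

774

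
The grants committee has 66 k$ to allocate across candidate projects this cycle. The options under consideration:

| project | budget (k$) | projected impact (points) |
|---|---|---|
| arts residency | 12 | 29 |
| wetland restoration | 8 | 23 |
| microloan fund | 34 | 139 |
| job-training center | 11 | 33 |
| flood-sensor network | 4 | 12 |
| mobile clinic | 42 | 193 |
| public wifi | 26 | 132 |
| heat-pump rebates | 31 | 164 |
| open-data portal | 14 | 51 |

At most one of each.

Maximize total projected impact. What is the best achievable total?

By projected impact per k$: heat-pump rebates 5.29, public wifi 5.08, mobile clinic 4.60, microloan fund 4.09 lead.
Greedy by ratio would take flood-sensor network + public wifi + heat-pump rebates: 61 k$ used, total 308.
Dropping flood-sensor network frees 4 k$; slotting in wetland restoration (8 k$) lifts the total to 319 at 65 k$.
Runner-up flood-sensor network + public wifi + heat-pump rebates tops out at 308.

319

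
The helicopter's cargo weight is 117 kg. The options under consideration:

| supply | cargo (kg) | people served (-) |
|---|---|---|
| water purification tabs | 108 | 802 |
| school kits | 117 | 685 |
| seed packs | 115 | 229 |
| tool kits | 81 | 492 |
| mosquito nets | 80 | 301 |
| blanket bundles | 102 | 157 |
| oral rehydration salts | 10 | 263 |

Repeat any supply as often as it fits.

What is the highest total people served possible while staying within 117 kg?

The ratio ordering already packs tightly: 11×oral rehydration salts, 110 kg, 2893.

2893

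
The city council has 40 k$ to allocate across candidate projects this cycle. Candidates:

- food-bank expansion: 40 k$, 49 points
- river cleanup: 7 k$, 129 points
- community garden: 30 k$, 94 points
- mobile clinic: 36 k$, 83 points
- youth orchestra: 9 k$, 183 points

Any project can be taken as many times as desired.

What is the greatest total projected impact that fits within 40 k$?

753

Density check — youth orchestra 20.33, river cleanup 18.43, community garden 3.13 are the best per k$.
Filling by ratio: 4×youth orchestra for 732, with 4 k$ left unused.
The 18 k$ tied up in 2×youth orchestra is better spent on 3×river cleanup — total rises to 753 (39 k$).
That's the maximum — no swap from here does better than 753.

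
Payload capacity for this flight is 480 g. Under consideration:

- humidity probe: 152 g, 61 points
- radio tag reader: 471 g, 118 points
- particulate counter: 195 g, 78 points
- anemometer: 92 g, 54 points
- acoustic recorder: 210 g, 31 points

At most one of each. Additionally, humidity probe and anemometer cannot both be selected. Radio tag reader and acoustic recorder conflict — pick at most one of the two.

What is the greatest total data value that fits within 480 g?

Best packing: humidity probe + particulate counter — 347 g, 139 total.
No other feasible combination exceeds 139.

139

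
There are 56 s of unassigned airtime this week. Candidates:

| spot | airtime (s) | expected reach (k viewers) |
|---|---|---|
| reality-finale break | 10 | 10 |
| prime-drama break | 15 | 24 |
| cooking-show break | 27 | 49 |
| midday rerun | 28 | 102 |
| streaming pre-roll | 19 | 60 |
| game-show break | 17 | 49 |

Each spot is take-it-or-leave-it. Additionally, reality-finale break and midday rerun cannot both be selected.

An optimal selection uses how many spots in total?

2

The maximum expected reach within 56 s is 162.
For example midday rerun + streaming pre-roll achieves it, using 47 s.
Any selection reaching 162 contains exactly 2 spots.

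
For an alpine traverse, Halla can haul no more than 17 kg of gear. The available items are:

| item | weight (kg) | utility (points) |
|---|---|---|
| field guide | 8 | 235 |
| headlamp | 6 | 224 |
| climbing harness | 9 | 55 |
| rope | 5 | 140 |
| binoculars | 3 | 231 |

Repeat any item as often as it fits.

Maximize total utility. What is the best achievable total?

Best packing: 5×binoculars — 15 kg, 1155 total.
That's the maximum — no swap from here does better than 1155.

1155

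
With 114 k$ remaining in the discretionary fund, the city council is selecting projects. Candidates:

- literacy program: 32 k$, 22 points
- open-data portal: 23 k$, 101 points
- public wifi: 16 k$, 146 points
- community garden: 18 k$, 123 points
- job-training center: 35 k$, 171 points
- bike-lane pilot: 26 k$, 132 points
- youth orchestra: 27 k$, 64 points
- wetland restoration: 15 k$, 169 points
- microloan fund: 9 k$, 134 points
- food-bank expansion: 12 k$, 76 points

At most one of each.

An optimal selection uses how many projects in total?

Best achievable projected impact is 828.
One optimal bundle: public wifi + job-training center + bike-lane pilot + wetland restoration + microloan fund + food-bank expansion (113 k$).
Any selection reaching 828 contains exactly 6 projects.

6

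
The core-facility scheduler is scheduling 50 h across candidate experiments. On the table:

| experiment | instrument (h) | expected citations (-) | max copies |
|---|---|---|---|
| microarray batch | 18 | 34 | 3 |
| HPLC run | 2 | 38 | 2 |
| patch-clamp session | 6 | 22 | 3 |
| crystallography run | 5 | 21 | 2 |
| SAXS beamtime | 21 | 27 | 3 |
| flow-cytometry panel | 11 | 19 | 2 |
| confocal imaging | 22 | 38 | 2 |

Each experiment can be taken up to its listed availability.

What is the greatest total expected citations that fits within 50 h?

218

Best packing: microarray batch + 2×HPLC run + 3×patch-clamp session + 2×crystallography run — 50 h, 218 total.
Nothing else within 50 h beats 218.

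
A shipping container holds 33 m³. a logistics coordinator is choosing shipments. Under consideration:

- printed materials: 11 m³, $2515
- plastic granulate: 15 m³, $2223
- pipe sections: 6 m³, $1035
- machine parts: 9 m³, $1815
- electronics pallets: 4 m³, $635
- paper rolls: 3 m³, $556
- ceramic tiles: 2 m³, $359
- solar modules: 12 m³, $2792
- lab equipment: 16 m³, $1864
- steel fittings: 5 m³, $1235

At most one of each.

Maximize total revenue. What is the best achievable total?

7457

Density check — steel fittings 247.00, solar modules 232.67, printed materials 228.64 are the best per m³.
Best packing: printed materials + paper rolls + ceramic tiles + solar modules + steel fittings — 33 m³, 7457 total.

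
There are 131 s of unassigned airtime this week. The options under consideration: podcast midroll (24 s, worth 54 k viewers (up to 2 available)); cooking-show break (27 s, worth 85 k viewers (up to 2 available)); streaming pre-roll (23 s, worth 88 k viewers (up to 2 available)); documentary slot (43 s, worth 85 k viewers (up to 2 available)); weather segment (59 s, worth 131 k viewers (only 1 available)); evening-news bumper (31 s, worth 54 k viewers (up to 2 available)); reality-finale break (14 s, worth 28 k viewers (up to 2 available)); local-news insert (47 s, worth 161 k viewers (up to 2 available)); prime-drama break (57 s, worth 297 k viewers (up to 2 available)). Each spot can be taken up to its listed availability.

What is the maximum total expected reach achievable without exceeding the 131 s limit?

Reality-finale break + 2×prime-drama break uses 128 of the 131 s and totals 622.
No other feasible combination exceeds 622.

622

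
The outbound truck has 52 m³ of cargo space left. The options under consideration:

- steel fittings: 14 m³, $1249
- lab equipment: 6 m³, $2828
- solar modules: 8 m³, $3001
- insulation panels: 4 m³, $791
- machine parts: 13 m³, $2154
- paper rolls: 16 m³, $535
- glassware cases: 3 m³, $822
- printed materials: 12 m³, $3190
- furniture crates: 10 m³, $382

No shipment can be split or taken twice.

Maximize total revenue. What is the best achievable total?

Lab equipment + solar modules + insulation panels + machine parts + glassware cases + printed materials uses 46 of the 52 m³ and totals 12786.
The closest alternative, lab equipment + solar modules + machine parts + glassware cases + printed materials + furniture crates, reaches only 12377.

12786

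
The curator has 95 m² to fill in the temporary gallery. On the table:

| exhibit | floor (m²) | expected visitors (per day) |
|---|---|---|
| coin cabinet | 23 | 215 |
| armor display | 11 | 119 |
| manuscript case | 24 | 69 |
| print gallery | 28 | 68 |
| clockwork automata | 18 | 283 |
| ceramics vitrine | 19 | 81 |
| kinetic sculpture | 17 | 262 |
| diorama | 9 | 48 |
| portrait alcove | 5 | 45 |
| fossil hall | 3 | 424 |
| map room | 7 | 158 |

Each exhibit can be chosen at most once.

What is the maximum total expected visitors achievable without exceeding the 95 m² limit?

1554

Best packing: coin cabinet + armor display + clockwork automata + kinetic sculpture + diorama + portrait alcove + fossil hall + map room — 93 m², 1554 total.
Next best is coin cabinet + armor display + clockwork automata + kinetic sculpture + diorama + fossil hall + map room at 1509 (88 m²) — short by 45.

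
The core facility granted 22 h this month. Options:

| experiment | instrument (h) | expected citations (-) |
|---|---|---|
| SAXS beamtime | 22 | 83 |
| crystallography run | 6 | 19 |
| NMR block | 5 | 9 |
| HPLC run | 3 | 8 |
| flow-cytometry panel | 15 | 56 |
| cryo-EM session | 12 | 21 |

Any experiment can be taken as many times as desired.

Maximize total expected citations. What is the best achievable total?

83

Best packing: SAXS beamtime — 22 h, 83 total.
No other feasible combination exceeds 83.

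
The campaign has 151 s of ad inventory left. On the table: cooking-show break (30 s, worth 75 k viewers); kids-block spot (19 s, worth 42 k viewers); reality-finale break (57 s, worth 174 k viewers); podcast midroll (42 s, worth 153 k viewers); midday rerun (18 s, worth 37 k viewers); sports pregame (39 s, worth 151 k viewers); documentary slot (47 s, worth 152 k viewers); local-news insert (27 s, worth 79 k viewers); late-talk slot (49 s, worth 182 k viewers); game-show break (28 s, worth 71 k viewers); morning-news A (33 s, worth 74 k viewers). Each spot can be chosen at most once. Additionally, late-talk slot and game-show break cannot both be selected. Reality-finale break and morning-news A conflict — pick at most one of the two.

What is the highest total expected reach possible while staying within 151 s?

528

Taking kids-block spot + podcast midroll + sports pregame + late-talk slot: 149 s used, 528 in expected reach.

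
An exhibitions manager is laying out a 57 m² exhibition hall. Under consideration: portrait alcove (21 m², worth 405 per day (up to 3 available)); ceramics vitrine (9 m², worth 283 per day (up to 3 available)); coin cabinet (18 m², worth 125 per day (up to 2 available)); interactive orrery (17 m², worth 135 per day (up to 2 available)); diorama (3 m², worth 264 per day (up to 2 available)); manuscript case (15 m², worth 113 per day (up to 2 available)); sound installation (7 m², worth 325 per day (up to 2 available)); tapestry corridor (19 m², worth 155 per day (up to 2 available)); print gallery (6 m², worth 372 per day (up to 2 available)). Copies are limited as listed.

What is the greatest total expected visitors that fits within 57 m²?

Filling by ratio: 2×ceramics vitrine + 2×diorama + 2×sound installation + 2×print gallery for 2488, with 7 m² left unused.
Dropping diorama frees 3 m²; slotting in ceramics vitrine (9 m²) lifts the total to 2507 at 56 m².
Every other selection either busts 57 m² or exceeds an availability limit or fails to beat 2507.

2507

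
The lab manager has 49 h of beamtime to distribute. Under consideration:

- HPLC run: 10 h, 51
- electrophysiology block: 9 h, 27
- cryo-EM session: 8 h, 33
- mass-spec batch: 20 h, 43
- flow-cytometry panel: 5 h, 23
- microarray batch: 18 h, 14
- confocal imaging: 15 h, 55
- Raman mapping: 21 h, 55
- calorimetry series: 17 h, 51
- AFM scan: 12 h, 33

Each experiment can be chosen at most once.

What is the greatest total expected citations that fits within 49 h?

Taking HPLC run + electrophysiology block + cryo-EM session + flow-cytometry panel + confocal imaging: 47 h used, 189 in expected citations.
That's the maximum — no swap from here does better than 189.

189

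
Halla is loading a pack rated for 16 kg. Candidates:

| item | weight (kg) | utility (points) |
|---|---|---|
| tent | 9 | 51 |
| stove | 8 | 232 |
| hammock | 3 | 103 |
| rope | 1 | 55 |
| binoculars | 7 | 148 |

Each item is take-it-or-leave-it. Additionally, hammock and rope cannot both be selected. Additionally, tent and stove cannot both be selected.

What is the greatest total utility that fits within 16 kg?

Best packing: stove + rope + binoculars — 16 kg, 435 total.
Next best is stove + binoculars at 380 (15 kg) — short by 55.

435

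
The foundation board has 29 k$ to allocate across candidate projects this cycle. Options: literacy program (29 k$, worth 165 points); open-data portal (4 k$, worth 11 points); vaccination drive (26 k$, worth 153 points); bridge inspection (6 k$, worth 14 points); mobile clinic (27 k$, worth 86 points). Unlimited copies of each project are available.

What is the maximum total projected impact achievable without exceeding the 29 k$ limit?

165

Density check — vaccination drive 5.88, literacy program 5.69, mobile clinic 3.19 are the best per k$.
Greedy by ratio would take vaccination drive: 26 k$ used, total 153.
The 26 k$ tied up in vaccination drive is better spent on literacy program — total rises to 165 (29 k$).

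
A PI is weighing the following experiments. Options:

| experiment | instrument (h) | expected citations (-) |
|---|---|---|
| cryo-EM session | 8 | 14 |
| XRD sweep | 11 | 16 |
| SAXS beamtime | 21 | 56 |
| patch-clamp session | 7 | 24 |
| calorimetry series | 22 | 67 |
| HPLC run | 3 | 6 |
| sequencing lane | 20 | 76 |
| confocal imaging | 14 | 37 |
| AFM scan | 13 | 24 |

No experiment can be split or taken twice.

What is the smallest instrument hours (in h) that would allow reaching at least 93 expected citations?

Look for the lowest-instrument combination reaching 93.
patch-clamp session + sequencing lane: 100 expected citations at 27 h.
Any bundle with less than 27 h falls short of 93.

27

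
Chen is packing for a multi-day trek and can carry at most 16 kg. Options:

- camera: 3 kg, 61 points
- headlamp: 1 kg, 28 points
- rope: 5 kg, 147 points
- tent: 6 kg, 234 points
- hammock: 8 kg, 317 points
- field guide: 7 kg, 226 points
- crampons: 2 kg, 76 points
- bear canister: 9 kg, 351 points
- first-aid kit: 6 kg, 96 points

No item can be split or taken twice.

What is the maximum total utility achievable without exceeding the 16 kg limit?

627

The ratio ordering already packs tightly: tent + hammock + crampons, 16 kg, 627.
The closest alternative, headlamp + tent + bear canister, reaches only 613.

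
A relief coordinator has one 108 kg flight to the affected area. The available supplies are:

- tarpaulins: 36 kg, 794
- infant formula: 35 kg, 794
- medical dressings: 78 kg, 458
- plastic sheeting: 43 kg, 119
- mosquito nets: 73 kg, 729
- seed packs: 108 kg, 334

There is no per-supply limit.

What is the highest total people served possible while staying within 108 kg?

2382

By people served per kg: infant formula 22.69, tarpaulins 22.06, mosquito nets 9.99 lead.
3×tarpaulins uses 108 of the 108 kg and totals 2382.
Every other selection either busts 108 kg or fails to beat 2382.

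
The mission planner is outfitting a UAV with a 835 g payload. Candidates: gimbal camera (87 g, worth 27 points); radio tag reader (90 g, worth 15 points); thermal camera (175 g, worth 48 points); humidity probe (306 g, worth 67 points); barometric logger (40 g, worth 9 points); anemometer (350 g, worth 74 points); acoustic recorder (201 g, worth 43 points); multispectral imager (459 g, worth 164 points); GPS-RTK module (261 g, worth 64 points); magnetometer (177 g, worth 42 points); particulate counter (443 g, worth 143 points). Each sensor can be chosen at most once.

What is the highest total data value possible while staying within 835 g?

255

Greedy by ratio would take gimbal camera + thermal camera + barometric logger + multispectral imager: 761 g used, total 248.
The 127 g tied up in gimbal camera and barometric logger is better spent on acoustic recorder — total rises to 255 (835 g).
Gimbal camera + multispectral imager + GPS-RTK module (807 g) also reaches 255 — a tie, but nothing goes higher.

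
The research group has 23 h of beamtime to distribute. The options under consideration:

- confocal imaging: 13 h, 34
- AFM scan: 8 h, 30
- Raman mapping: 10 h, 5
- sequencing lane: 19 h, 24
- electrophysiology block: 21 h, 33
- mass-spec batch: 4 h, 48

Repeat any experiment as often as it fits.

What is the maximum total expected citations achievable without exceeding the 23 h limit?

5×mass-spec batch uses 20 of the 23 h and totals 240.
Nothing else within 23 h beats 240.

240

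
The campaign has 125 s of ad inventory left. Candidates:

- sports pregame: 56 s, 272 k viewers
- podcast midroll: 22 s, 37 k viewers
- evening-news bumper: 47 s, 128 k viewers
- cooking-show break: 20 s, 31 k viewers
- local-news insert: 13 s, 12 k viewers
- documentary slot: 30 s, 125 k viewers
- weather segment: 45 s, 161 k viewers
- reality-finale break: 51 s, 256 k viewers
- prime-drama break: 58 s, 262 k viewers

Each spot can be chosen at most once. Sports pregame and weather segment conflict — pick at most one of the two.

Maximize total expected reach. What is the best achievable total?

540

By expected reach per s: reality-finale break 5.02, sports pregame 4.86, prime-drama break 4.52, documentary slot 4.17 lead.
The ratio ordering already packs tightly: sports pregame + local-news insert + reality-finale break, 120 s, 540.
The closest alternative, sports pregame + prime-drama break, reaches only 534.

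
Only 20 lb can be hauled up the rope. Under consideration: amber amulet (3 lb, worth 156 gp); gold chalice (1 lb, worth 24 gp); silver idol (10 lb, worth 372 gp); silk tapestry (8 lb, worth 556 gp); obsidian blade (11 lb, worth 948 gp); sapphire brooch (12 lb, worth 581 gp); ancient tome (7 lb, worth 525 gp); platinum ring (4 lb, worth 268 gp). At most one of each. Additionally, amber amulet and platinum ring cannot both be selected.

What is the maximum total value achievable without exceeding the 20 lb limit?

1528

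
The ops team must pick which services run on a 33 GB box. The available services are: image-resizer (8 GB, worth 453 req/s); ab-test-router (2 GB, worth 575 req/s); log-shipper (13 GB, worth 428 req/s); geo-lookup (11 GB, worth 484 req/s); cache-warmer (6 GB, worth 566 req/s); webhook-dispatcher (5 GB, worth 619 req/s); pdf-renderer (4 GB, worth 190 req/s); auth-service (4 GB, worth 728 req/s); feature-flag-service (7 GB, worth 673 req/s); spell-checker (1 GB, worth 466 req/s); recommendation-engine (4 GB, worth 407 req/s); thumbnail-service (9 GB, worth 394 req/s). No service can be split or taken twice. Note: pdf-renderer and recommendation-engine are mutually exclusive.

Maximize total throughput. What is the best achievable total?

4080

Best packing: image-resizer + ab-test-router + cache-warmer + webhook-dispatcher + auth-service + feature-flag-service + spell-checker — 33 GB, 4080 total.
Every other selection either busts 33 GB or breaks a pairing rule or fails to beat 4080.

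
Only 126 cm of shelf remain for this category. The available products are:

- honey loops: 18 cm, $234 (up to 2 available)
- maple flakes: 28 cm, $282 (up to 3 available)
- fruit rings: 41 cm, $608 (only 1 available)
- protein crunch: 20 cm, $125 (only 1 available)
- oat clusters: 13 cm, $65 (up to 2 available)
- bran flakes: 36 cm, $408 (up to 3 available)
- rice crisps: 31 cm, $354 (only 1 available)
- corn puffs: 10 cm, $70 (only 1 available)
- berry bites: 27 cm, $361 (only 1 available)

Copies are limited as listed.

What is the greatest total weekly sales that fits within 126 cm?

Ranking by ratio (weekly sales/cm): fruit rings 14.83, berry bites 13.37, honey loops 13.00, rice crisps 11.42.
The ratio heuristic lands on 2×honey loops + fruit rings + corn puffs + berry bites (1507) but leaves 12 cm idle.
Dropping honey loops and corn puffs frees 28 cm; slotting in bran flakes (36 cm) lifts the total to 1611 at 122 cm.
The spare 4 cm is too small for any remaining product, and no exchange beats 1611.

1611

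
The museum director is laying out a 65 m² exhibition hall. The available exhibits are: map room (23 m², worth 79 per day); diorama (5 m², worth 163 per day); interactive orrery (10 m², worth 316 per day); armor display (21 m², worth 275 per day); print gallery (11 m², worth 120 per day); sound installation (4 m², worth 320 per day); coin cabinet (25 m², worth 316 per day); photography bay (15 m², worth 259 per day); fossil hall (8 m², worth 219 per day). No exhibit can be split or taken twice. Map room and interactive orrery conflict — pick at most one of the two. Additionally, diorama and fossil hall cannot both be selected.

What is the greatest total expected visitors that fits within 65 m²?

1430

Taking interactive orrery + sound installation + coin cabinet + photography bay + fossil hall: 62 m² used, 1430 in expected visitors.
Next best is diorama + interactive orrery + armor display + sound installation + coin cabinet at 1390 (65 m²) — short by 40.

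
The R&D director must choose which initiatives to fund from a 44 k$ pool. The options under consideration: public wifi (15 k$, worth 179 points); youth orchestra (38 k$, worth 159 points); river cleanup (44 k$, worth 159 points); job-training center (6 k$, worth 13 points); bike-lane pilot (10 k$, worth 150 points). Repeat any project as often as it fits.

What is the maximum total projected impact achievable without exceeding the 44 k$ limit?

600

Density check — bike-lane pilot 15.00, public wifi 11.93, youth orchestra 4.18 are the best per k$.
Best packing: 4×bike-lane pilot — 40 k$, 600 total.
Nothing else within 44 k$ beats 600.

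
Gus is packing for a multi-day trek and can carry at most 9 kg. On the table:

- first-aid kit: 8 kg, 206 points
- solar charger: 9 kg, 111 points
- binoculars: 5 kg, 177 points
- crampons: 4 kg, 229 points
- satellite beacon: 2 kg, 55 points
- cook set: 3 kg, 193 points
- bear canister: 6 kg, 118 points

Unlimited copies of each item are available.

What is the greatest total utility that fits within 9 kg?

579

Best packing: 3×cook set — 9 kg, 579 total.
That's the maximum — no swap from here does better than 579.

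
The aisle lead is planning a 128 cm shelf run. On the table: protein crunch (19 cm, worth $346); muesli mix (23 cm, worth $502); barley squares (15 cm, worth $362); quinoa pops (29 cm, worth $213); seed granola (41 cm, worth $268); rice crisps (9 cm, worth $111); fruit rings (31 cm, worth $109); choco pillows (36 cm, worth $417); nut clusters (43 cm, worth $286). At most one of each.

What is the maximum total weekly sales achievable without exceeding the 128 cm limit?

Greedy by ratio would take protein crunch + muesli mix + barley squares + rice crisps + choco pillows: 102 cm used, total 1738.
Replace rice crisps with quinoa pops: the trade gains 102 net, giving 1840 at 122 cm.
Runner-up protein crunch + muesli mix + barley squares + rice crisps + choco pillows tops out at 1738.

1840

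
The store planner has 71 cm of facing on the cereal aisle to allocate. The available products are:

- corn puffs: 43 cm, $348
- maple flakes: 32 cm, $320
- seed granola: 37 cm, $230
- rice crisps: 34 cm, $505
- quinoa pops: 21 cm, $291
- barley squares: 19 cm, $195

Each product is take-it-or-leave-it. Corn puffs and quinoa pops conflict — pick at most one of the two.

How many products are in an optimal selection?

The maximum weekly sales within 71 cm is 825.
For example maple flakes + rice crisps achieves it, using 66 cm.
Any selection reaching 825 contains exactly 2 products.

2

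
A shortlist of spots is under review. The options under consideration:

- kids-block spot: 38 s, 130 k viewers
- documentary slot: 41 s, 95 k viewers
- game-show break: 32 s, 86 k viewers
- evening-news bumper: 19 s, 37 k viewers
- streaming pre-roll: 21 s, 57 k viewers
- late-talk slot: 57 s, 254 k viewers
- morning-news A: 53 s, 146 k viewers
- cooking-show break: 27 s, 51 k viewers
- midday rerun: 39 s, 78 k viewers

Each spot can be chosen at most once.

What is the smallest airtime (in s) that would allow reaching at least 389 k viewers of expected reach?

110

Look for the lowest-airtime combination reaching 389.
Taking game-show break + streaming pre-roll + late-talk slot gives 397 (≥ 389) for 110 s.
Below 110 s the best achievable stays under 389.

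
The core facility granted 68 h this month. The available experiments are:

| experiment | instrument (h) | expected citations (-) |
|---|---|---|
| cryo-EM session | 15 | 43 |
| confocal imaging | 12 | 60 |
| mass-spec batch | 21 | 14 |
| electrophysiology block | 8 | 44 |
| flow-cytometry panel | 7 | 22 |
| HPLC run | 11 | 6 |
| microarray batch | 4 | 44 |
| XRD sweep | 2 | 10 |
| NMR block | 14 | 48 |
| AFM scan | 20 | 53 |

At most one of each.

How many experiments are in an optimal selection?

7

Best achievable expected citations is 281.
confocal imaging + electrophysiology block + flow-cytometry panel + microarray batch + XRD sweep + NMR block + AFM scan hits 281 at 67 h.
All optima have 7 experiments.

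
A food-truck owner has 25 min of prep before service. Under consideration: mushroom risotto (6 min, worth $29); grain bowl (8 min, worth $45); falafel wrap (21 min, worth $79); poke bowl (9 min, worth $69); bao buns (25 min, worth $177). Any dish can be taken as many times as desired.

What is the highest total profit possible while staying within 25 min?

Density check — poke bowl 7.67, bao buns 7.08, grain bowl 5.62 are the best per min.
The ratio heuristic lands on mushroom risotto + 2×poke bowl (167) but leaves 1 min idle.
The 24 min tied up in mushroom risotto and 2×poke bowl is better spent on bao buns — total rises to 177 (25 min).

177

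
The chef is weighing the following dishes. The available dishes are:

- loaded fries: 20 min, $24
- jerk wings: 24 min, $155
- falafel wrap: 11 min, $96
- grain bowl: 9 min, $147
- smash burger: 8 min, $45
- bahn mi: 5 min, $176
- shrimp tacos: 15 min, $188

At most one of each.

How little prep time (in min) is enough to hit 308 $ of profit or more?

Look for the lowest-prep combination reaching 308.
Taking grain bowl + bahn mi gives 323 (≥ 308) for 14 min.
Below 14 min the best achievable stays under 308.

14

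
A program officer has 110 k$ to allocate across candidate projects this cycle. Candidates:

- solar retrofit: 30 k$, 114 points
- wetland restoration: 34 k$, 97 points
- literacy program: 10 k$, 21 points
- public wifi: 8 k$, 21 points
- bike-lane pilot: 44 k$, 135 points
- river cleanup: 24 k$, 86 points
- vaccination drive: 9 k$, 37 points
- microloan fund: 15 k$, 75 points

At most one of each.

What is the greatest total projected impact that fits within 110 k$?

382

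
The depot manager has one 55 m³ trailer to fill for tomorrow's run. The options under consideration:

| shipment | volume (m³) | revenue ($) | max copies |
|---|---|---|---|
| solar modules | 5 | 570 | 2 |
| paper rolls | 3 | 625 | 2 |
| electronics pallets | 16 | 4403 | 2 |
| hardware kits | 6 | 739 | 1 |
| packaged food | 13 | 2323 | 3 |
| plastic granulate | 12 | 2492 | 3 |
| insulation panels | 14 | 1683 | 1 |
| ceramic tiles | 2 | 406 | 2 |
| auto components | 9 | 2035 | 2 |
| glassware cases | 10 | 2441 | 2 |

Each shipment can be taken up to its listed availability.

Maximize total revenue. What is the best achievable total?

The ratio ordering already packs tightly: paper rolls + 2×electronics pallets + 2×glassware cases, 55 m³, 14313.
That's the maximum — no swap from here does better than 14313.

14313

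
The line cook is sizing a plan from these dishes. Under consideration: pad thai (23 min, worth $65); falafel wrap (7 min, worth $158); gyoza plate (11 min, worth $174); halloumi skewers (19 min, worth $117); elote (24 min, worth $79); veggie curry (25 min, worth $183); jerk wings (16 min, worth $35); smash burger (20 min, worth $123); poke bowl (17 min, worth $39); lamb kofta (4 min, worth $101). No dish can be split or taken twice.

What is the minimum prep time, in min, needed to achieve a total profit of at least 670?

61

Look for the lowest-prep combination reaching 670.
falafel wrap + gyoza plate + halloumi skewers + smash burger + lamb kofta: 673 profit at 61 min.
Any bundle with less than 61 min falls short of 670.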